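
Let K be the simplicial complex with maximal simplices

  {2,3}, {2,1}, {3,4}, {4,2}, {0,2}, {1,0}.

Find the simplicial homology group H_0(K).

H_0 = Z.

We work with the vertex ordering 0 < 1 < 2 < 3 < 4. The simplices of K, each written with vertices in increasing order, are:

  0-simplices (5): [0], [1], [2], [3], [4]
  1-simplices (6): [0,1], [0,2], [1,2], [2,3], [2,4], [3,4]

so the chain groups are C_0 ≅ Z^5, C_1 ≅ Z^6.

The boundary map ∂_1: C_1 → C_0 sends each edge [p,q] (with p < q) to q − p. For instance
  ∂[3,4] = [4] − [3].
The 5×6 boundary matrix has rank 4 and Smith normal form diag(1,1,1,1).

Reading off H_k = ker ∂_k / im ∂_{k+1}:

  H_0: rank C_0 − rank ∂_1 = 5 − 4 = 1, and the invariant factors of ∂_1 are all 1, so H_0 = Z.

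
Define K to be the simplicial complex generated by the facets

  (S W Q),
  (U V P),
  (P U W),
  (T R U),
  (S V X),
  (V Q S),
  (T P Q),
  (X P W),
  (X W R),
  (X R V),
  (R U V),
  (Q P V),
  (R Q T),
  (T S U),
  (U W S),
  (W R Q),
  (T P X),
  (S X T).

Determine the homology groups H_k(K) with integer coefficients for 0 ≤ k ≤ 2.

H_0 = Z,  H_1 = Z^2,  H_2 = Z.

Take the total order P < Q < R < S < T < U < V < W < X on the vertex set. Then K (dimension 2) consists of the simplices:

  0-simplices (9): P, Q, R, S, T, U, V, W, X
  1-simplices (27): PQ, PT, PU, PV, PW, PX, QR, QS, QT, QV, QW, RT, RU, RV, RW, RX, ST, SU, SV, SW, SX, TU, TX, UV, UW, VX, WX
  2-simplices (18): PQT, PQV, PTX, PUV, PUW, PWX, QRT, QRW, QSV, QSW, RTU, RUV, RVX, RWX, STU, STX, SUW, SVX

giving chain groups C_0 ≅ Z^9, C_1 ≅ Z^27, C_2 ≅ Z^18.

Boundary ∂_1: C_1 → C_0 maps an edge to its endpoints' difference, ∂[p,q] = q − p.
The 9×27 boundary matrix has rank 8 and Smith normal form diag(1,1,1,1,1,1,1,1).

Boundary ∂_2: C_2 → C_1 acts by ∂[p,q,r] = [q,r] − [p,r] + [p,q]. For instance
  ∂SVX = VX − SX + SV,
  ∂RVX = VX − RX + RV.
As a 27×18 matrix over Z this has rank 17, with invariant factors (1,1,1,1,1,1,1,1,1,1,1,1,1,1,1,1,1).

From H_k ≅ ker(∂_k) / im(∂_{k+1}) we obtain:

  H_0: rank C_0 − rank ∂_1 = 9 − 8 = 1, and the invariant factors of ∂_1 are all 1, so H_0 ≅ Z.
  H_1: rank ker ∂_1 − rank ∂_2 = (27 − 8) − 17 = 2, and the invariant factors of ∂_2 are all 1, so H_1 ≅ Z^2.
  H_2: rank ker ∂_2 − rank ∂_3 = (18 − 17) − 0 = 1, and there is no ∂_3, so H_2 ≅ Z.

(K is a triangulation of the torus T^2.)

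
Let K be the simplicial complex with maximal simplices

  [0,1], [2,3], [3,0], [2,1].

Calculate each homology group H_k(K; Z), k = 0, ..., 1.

Take the total order 0 < 1 < 2 < 3 on the vertex set. Then K (dimension 1) consists of the simplices:

  0-simplices (4): [0], [1], [2], [3]
  1-simplices (4): [0,1], [0,3], [1,2], [2,3]

Hence C_0 ≅ Z^4, C_1 ≅ Z^4.

∂_1: C_1 → C_0 sends each edge [p,q] (with p < q) to q − p. For instance
  ∂[0,3] = [3] − [0].
The 4×4 boundary matrix has rank 3 and Smith normal form diag(1,1,1).

Computing H_k = (kernel of ∂_k) / (image of ∂_{k+1}):

  H_0: rank C_0 − rank ∂_1 = 4 − 3 = 1, and the invariant factors of ∂_1 are all 1, so H_0 ≅ Z.
  H_1: rank ker ∂_1 − rank ∂_2 = (4 − 3) − 0 = 1, and there is no ∂_2, so H_1 ≅ Z.

H_0 = Z,  H_1 = Z.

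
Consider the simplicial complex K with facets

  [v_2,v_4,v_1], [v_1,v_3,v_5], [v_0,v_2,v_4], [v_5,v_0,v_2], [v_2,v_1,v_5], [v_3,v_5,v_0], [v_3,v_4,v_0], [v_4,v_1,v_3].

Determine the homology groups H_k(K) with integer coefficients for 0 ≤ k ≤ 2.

K has 6 vertices, 12 edges, 8 triangles.
rank ∂_0 = 0, rank ∂_1 = 5 ⇒ b_0 = 6 − 0 − 5 = 1; all invariant factors of ∂_1 are 1 so no torsion. So H_0 = Z.
rank ∂_1 = 5, rank ∂_2 = 7 ⇒ b_1 = 12 − 5 − 7 = 0; all invariant factors of ∂_2 are 1 so no torsion. So H_1 = 0.
rank ∂_2 = 7, rank ∂_3 = 0 ⇒ b_2 = 8 − 7 − 0 = 1. So H_2 = Z.

H_0 ≅ Z,  H_1 = 0,  H_2 ≅ Z.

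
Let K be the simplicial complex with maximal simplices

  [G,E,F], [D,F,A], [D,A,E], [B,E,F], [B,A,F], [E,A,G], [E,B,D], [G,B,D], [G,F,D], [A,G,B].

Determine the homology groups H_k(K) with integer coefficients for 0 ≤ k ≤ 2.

H_0 = Z,  H_1 = Z/2,  H_2 = 0.

Order the vertices as A < B < D < E < F < G. Listing each simplex with vertices in this order, K has dimension 2 with simplices:

  0-simplices (6): A, B, D, E, F, G
  1-simplices (15): AB, AD, AE, AF, AG, BD, BE, BF, BG, DE, DF, DG, EF, EG, FG
  2-simplices (10): ABF, ABG, ADE, ADF, AEG, BDE, BDG, BEF, DFG, EFG

giving chain groups C_0 ≅ Z^6, C_1 ≅ Z^15, C_2 ≅ Z^10.

The boundary map ∂_1: C_1 → C_0 maps an edge to its endpoints' difference, ∂[p,q] = q − p. For instance
  ∂AG = G − A.
The resulting 6×15 matrix has rank 5, and its Smith normal form has invariant factors (1,1,1,1,1).

∂_2: C_2 → C_1 sends each 2-simplex [p,q,r] to [q,r] − [p,r] + [p,q]. For instance
  ∂BDG = DG − BG + BD,
  ∂ADF = DF − AF + AD.
The resulting 15×10 matrix has rank 10, and its Smith normal form has invariant factors (1,1,1,1,1,1,1,1,1,2).

From H_k ≅ ker(∂_k) / im(∂_{k+1}) we obtain:

  H_0: rank C_0 − rank ∂_1 = 6 − 5 = 1, and the invariant factors of ∂_1 are all 1, so H_0 = Z.
  H_1: rank ker ∂_1 − rank ∂_2 = (15 − 5) − 10 = 0, and ∂_2 has invariant factor 2 > 1, so H_1 = Z/2.
  H_2: rank ker ∂_2 − rank ∂_3 = (10 − 10) − 0 = 0, and there is no ∂_3, so H_2 = 0.

As a check, the Euler characteristic is 6 − 15 + 10 = 1, which agrees with 1 − 0 + 0 = 1.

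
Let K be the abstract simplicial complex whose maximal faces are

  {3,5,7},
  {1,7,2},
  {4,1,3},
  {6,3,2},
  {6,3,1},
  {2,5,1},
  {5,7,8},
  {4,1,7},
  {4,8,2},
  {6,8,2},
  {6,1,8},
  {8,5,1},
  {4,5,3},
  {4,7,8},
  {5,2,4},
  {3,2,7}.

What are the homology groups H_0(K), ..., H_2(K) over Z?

H_0 = Z,  H_1 = Z^2,  H_2 = Z.

Order the vertices as 1 < 2 < 3 < 4 < 5 < 6 < 7 < 8. Listing each simplex with vertices in this order, K has dimension 2 with simplices:

  0-simplices (8): [1], [2], [3], [4], [5], [6], [7], [8]
  1-simplices (24): (24 of them)
  2-simplices (16): [1,2,5], [1,2,7], [1,3,4], [1,3,6], [1,4,7], [1,5,8], [1,6,8], [2,3,6], [2,3,7], [2,4,5], [2,4,8], [2,6,8], [3,4,5], [3,5,7], [4,7,8], [5,7,8]

Hence C_0 ≅ Z^8, C_1 ≅ Z^24, C_2 ≅ Z^16.

∂_1: C_1 → C_0 sends each edge [p,q] (with p < q) to q − p.
This gives a 8×24 integer matrix of rank 7; reducing to Smith normal form yields diagonal entries (1,1,1,1,1,1,1).

Boundary ∂_2: C_2 → C_1 sends each 2-simplex [p,q,r] to [q,r] − [p,r] + [p,q]. For instance
  ∂[2,6,8] = [6,8] − [2,8] + [2,6],
  ∂[5,7,8] = [7,8] − [5,8] + [5,7].
As a 24×16 matrix over Z this has rank 15, with invariant factors (1,1,1,1,1,1,1,1,1,1,1,1,1,1,1).

Reading off H_k = ker ∂_k / im ∂_{k+1}:

  H_0: rank C_0 − rank ∂_1 = 8 − 7 = 1, and the invariant factors of ∂_1 are all 1, so H_0 ≅ Z.
  H_1: rank ker ∂_1 − rank ∂_2 = (24 − 7) − 15 = 2, and the invariant factors of ∂_2 are all 1, so H_1 ≅ Z^2.
  H_2: rank ker ∂_2 − rank ∂_3 = (16 − 15) − 0 = 1, and there is no ∂_3, so H_2 ≅ Z.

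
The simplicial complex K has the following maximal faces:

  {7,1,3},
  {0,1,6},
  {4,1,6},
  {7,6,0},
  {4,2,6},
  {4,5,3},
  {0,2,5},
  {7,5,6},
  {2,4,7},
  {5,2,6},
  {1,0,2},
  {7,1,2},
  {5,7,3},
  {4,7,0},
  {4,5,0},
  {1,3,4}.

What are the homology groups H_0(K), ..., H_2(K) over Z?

Take the total order 0 < 1 < 2 < 3 < 4 < 5 < 6 < 7 on the vertex set. Then K (dimension 2) consists of the simplices:

  0-simplices (8): [0], [1], [2], [3], [4], [5], [6], [7]
  1-simplices (24): (24 of them)
  2-simplices (16): [0,1,2], [0,1,6], [0,2,5], [0,4,5], [0,4,7], [0,6,7], [1,2,7], [1,3,4], [1,3,7], [1,4,6], [2,4,6], [2,4,7], [2,5,6], [3,4,5], [3,5,7], [5,6,7]

so the chain groups are C_0 ≅ Z^8, C_1 ≅ Z^24, C_2 ≅ Z^16.

∂_1: C_1 → C_0 maps an edge to its endpoints' difference, ∂[p,q] = q − p. For instance
  ∂[1,2] = [2] − [1].
The 8×24 boundary matrix has rank 7 and Smith normal form diag(1,1,1,1,1,1,1).

∂_2: C_2 → C_1 sends each 2-simplex [p,q,r] to [q,r] − [p,r] + [p,q]. For instance
  ∂[1,4,6] = [4,6] − [1,6] + [1,4],
  ∂[0,1,6] = [1,6] − [0,6] + [0,1].
This gives a 24×16 integer matrix of rank 15; reducing to Smith normal form yields diagonal entries (1,1,1,1,1,1,1,1,1,1,1,1,1,1,1).

From H_k ≅ ker(∂_k) / im(∂_{k+1}) we obtain:

  H_0: rank C_0 − rank ∂_1 = 8 − 7 = 1, and the invariant factors of ∂_1 are all 1, so H_0 ≅ Z.
  H_1: rank ker ∂_1 − rank ∂_2 = (24 − 7) − 15 = 2, and the invariant factors of ∂_2 are all 1, so H_1 ≅ Z^2.
  H_2: rank ker ∂_2 − rank ∂_3 = (16 − 15) − 0 = 1, and there is no ∂_3, so H_2 ≅ Z.

H_0 = Z,  H_1 = Z^2,  H_2 = Z.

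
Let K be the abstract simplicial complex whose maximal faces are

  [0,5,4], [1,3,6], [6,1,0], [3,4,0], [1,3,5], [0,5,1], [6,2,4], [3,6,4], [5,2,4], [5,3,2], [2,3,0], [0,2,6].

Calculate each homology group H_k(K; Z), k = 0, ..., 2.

Order the vertices as 0 < 1 < 2 < 3 < 4 < 5 < 6. Listing each simplex with vertices in this order, K has dimension 2 with simplices:

  0-simplices (7): [0], [1], [2], [3], [4], [5], [6]
  1-simplices (18): [0,1], [0,2], [0,3], [0,4], [0,5], [0,6], [1,3], [1,5], [1,6], [2,3], [2,4], [2,5], [2,6], [3,4], [3,5], [3,6], [4,5], [4,6]
  2-simplices (12): [0,1,5], [0,1,6], [0,2,3], [0,2,6], [0,3,4], [0,4,5], [1,3,5], [1,3,6], [2,3,5], [2,4,5], [2,4,6], [3,4,6]

Hence C_0 ≅ Z^7, C_1 ≅ Z^18, C_2 ≅ Z^12.

Boundary ∂_1: C_1 → C_0 is given by ∂[p,q] = [q] − [p]. For instance
  ∂[4,6] = [6] − [4].
The resulting 7×18 matrix has rank 6, and its Smith normal form has invariant factors (1,1,1,1,1,1).

∂_2: C_2 → C_1 acts by ∂[p,q,r] = [q,r] − [p,r] + [p,q]. For instance
  ∂[2,4,6] = [4,6] − [2,6] + [2,4],
  ∂[0,1,6] = [1,6] − [0,6] + [0,1].
The 18×12 boundary matrix has rank 12 and Smith normal form diag(1,1,1,1,1,1,1,1,1,1,1,2).

Computing H_k = (kernel of ∂_k) / (image of ∂_{k+1}):

  H_0: rank C_0 − rank ∂_1 = 7 − 6 = 1, and the invariant factors of ∂_1 are all 1, so H_0 ≅ Z.
  H_1: rank ker ∂_1 − rank ∂_2 = (18 − 6) − 12 = 0, and ∂_2 has invariant factor 2 > 1, so H_1 ≅ Z/2.
  H_2: rank ker ∂_2 − rank ∂_3 = (12 − 12) − 0 = 0, and there is no ∂_3, so H_2 ≅ 0.

H_0 = Z,  H_1 = Z/2,  H_2 = 0.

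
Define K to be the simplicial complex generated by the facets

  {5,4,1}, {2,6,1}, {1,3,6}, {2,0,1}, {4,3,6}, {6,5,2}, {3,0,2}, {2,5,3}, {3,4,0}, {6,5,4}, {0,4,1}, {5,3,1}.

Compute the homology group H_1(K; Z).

Take the total order 0 < 1 < 2 < 3 < 4 < 5 < 6 on the vertex set. Then K (dimension 2) consists of the simplices:

  0-simplices (7): [0], [1], [2], [3], [4], [5], [6]
  1-simplices (18): [0,1], [0,2], [0,3], [0,4], [1,2], [1,3], [1,4], [1,5], [1,6], [2,3], [2,5], [2,6], [3,4], [3,5], [3,6], [4,5], [4,6], [5,6]
  2-simplices (12): [0,1,2], [0,1,4], [0,2,3], [0,3,4], [1,2,6], [1,3,5], [1,3,6], [1,4,5], [2,3,5], [2,5,6], [3,4,6], [4,5,6]

giving chain groups C_0 ≅ Z^7, C_1 ≅ Z^18, C_2 ≅ Z^12.

Boundary ∂_1: C_1 → C_0 is given by ∂[p,q] = [q] − [p].
This gives a 7×18 integer matrix of rank 6; reducing to Smith normal form yields diagonal entries (1,1,1,1,1,1).

The boundary map ∂_2: C_2 → C_1 maps a triangle to the signed sum of its edges. For instance
  ∂[4,5,6] = [5,6] − [4,6] + [4,5],
  ∂[0,3,4] = [3,4] − [0,4] + [0,3].
This gives a 18×12 integer matrix of rank 12; reducing to Smith normal form yields diagonal entries (1,1,1,1,1,1,1,1,1,1,1,2).

From H_k ≅ ker(∂_k) / im(∂_{k+1}) we obtain:

  H_1: rank ker ∂_1 − rank ∂_2 = (18 − 6) − 12 = 0, and ∂_2 has invariant factor 2 > 1, so H_1 ≅ Z/2Z.

H_1 ≅ Z/2Z.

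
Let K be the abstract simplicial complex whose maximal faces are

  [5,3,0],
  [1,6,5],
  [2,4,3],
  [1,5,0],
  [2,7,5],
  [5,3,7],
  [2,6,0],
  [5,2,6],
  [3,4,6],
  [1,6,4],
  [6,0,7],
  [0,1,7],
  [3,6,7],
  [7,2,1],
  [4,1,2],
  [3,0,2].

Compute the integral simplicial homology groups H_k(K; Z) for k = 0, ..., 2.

K has 8 vertices, 24 edges, 16 triangles.
rank ∂_0 = 0, rank ∂_1 = 7 ⇒ b_0 = 8 − 0 − 7 = 1; all invariant factors of ∂_1 are 1 so no torsion. So H_0 ≅ Z.
rank ∂_1 = 7, rank ∂_2 = 15 ⇒ b_1 = 24 − 7 − 15 = 2; all invariant factors of ∂_2 are 1 so no torsion. So H_1 ≅ Z^2.
rank ∂_2 = 15, rank ∂_3 = 0 ⇒ b_2 = 16 − 15 − 0 = 1. So H_2 ≅ Z.

H_0 ≅ Z,  H_1 ≅ Z^2,  H_2 ≅ Z.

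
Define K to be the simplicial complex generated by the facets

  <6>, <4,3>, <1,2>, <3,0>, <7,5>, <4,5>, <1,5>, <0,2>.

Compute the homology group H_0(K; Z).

H_0 ≅ Z^2.

Fix the vertex order 0 < 1 < 2 < 3 < 4 < 5 < 6 < 7 and write every simplex with vertices in increasing order. Then dim K = 1 and the simplices of K are:

  0-simplices (8): [0], [1], [2], [3], [4], [5], [6], [7]
  1-simplices (7): [0,2], [0,3], [1,2], [1,5], [3,4], [4,5], [5,7]

Hence C_0 ≅ Z^8, C_1 ≅ Z^7.

The boundary map ∂_1: C_1 → C_0 is given by ∂[p,q] = [q] − [p]. For instance
  ∂[3,4] = [4] − [3].
This gives a 8×7 integer matrix of rank 6; reducing to Smith normal form yields diagonal entries (1,1,1,1,1,1).

Computing H_k = (kernel of ∂_k) / (image of ∂_{k+1}):

  H_0: rank C_0 − rank ∂_1 = 8 − 6 = 2, and the invariant factors of ∂_1 are all 1, so H_0 ≅ Z^2.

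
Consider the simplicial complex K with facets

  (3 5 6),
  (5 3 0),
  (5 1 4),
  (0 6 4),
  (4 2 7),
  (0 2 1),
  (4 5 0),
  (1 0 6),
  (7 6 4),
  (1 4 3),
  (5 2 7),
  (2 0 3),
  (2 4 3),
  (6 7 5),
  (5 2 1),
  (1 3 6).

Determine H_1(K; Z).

Fix the vertex order 0 < 1 < 2 < 3 < 4 < 5 < 6 < 7 and write every simplex with vertices in increasing order. Then dim K = 2 and the simplices of K are:

  0-simplices (8): [0], [1], [2], [3], [4], [5], [6], [7]
  1-simplices (24): (24 of them)
  2-simplices (16): [0,1,2], [0,1,6], [0,2,3], [0,3,5], [0,4,5], [0,4,6], [1,2,5], [1,3,4], [1,3,6], [1,4,5], [2,3,4], [2,4,7], [2,5,7], [3,5,6], [4,6,7], [5,6,7]

so the chain groups are C_0 ≅ Z^8, C_1 ≅ Z^24, C_2 ≅ Z^16.

∂_1: C_1 → C_0 maps an edge to its endpoints' difference, ∂[p,q] = q − p. For instance
  ∂[0,1] = [1] − [0].
As a 8×24 matrix over Z this has rank 7, with invariant factors (1,1,1,1,1,1,1).

Boundary ∂_2: C_2 → C_1 maps a triangle to the signed sum of its edges. For instance
  ∂[1,3,4] = [3,4] − [1,4] + [1,3],
  ∂[0,1,6] = [1,6] − [0,6] + [0,1].
This gives a 24×16 integer matrix of rank 15; reducing to Smith normal form yields diagonal entries (1,1,1,1,1,1,1,1,1,1,1,1,1,1,1).

Now H_k = ker ∂_k / im ∂_{k+1}, so:

  H_1: rank ker ∂_1 − rank ∂_2 = (24 − 7) − 15 = 2, and the invariant factors of ∂_2 are all 1, so H_1 ≅ Z^2.

H_1 = Z^2.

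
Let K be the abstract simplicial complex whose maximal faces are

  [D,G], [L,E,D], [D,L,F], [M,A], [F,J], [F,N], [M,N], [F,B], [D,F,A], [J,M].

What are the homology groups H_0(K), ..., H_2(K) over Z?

Fix the vertex order A < B < D < E < F < G < J < L < M < N and write every simplex with vertices in increasing order. Then dim K = 2 and the simplices of K are:

  0-simplices (10): A, B, D, E, F, G, J, L, M, N
  1-simplices (14): AD, AF, AM, BF, DE, DF, DG, DL, EL, FJ, FL, FN, JM, MN
  2-simplices (3): ADF, DEL, DFL

so the chain groups are C_0 ≅ Z^10, C_1 ≅ Z^14, C_2 ≅ Z^3.

Boundary ∂_1: C_1 → C_0 maps an edge to its endpoints' difference, ∂[p,q] = q − p.
This gives a 10×14 integer matrix of rank 9; reducing to Smith normal form yields diagonal entries (1,1,1,1,1,1,1,1,1).

The boundary map ∂_2: C_2 → C_1 maps a triangle to the signed sum of its edges. For instance
  ∂ADF = DF − AF + AD,
  ∂DFL = FL − DL + DF.
The 14×3 boundary matrix has rank 3 and Smith normal form diag(1,1,1).

Now H_k = ker ∂_k / im ∂_{k+1}, so:

  H_0: rank C_0 − rank ∂_1 = 10 − 9 = 1, and the invariant factors of ∂_1 are all 1, so H_0 ≅ Z.
  H_1: rank ker ∂_1 − rank ∂_2 = (14 − 9) − 3 = 2, and the invariant factors of ∂_2 are all 1, so H_1 ≅ Z^2.
  H_2: rank ker ∂_2 − rank ∂_3 = (3 − 3) − 0 = 0, and there is no ∂_3, so H_2 ≅ 0.

H_0 = Z,  H_1 = Z^2,  H_2 = 0.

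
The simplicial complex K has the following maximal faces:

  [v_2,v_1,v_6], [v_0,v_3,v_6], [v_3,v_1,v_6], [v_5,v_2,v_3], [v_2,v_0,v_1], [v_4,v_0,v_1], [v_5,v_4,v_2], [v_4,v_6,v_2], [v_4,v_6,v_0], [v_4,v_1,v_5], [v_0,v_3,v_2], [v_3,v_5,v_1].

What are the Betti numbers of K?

K has 7 vertices, 18 edges, 12 triangles.
rank ∂_0 = 0, rank ∂_1 = 6 ⇒ b_0 = 7 − 0 − 6 = 1; all invariant factors of ∂_1 are 1 so no torsion. So H_0 ≅ Z.
rank ∂_1 = 6, rank ∂_2 = 12 ⇒ b_1 = 18 − 6 − 12 = 0; ∂_2 has invariant factor(s) [2] giving torsion. So H_1 ≅ Z_2.
rank ∂_2 = 12, rank ∂_3 = 0 ⇒ b_2 = 12 − 12 − 0 = 0. So H_2 ≅ 0.

b_0 = 1, b_1 = 0, b_2 = 0.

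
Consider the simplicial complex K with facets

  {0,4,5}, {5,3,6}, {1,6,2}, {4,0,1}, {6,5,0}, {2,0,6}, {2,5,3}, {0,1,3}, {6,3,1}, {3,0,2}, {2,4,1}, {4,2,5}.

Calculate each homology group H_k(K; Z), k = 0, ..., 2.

H_0 ≅ Z,  H_1 ≅ Z_2,  H_2 = 0.

K has 7 vertices, 18 edges, 12 triangles.
rank ∂_0 = 0, rank ∂_1 = 6 ⇒ b_0 = 7 − 0 − 6 = 1; all invariant factors of ∂_1 are 1 so no torsion. So H_0 = Z.
rank ∂_1 = 6, rank ∂_2 = 12 ⇒ b_1 = 18 − 6 − 12 = 0; ∂_2 has invariant factor(s) [2] giving torsion. So H_1 = Z_2.
rank ∂_2 = 12, rank ∂_3 = 0 ⇒ b_2 = 12 − 12 − 0 = 0. So H_2 = 0.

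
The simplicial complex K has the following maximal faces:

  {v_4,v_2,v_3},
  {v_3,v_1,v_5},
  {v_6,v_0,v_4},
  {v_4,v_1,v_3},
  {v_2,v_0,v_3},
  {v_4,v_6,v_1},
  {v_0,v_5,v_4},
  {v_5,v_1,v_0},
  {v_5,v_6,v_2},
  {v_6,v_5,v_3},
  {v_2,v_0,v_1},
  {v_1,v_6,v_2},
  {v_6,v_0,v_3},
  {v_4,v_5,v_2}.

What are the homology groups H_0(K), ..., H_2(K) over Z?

Take the total order v_0 < v_1 < v_2 < v_3 < v_4 < v_5 < v_6 on the vertex set. Then K (dimension 2) consists of the simplices:

  0-simplices (7): [v_0], [v_1], [v_2], [v_3], [v_4], [v_5], [v_6]
  1-simplices (21): (21 of them)
  2-simplices (14): (14 of them)

so the chain groups are C_0 ≅ Z^7, C_1 ≅ Z^21, C_2 ≅ Z^14.

∂_1: C_1 → C_0 maps an edge to its endpoints' difference, ∂[p,q] = q − p. For instance
  ∂[v_3,v_4] = [v_4] − [v_3].
As a 7×21 matrix over Z this has rank 6, with invariant factors (1,1,1,1,1,1).

The boundary map ∂_2: C_2 → C_1 maps a triangle to the signed sum of its edges. For instance
  ∂[v_2,v_5,v_6] = [v_5,v_6] − [v_2,v_6] + [v_2,v_5],
  ∂[v_3,v_5,v_6] = [v_5,v_6] − [v_3,v_6] + [v_3,v_5].
The 21×14 boundary matrix has rank 13 and Smith normal form diag(1,1,1,1,1,1,1,1,1,1,1,1,1).

From H_k ≅ ker(∂_k) / im(∂_{k+1}) we obtain:

  H_0: rank C_0 − rank ∂_1 = 7 − 6 = 1, and the invariant factors of ∂_1 are all 1, so H_0 = Z.
  H_1: rank ker ∂_1 − rank ∂_2 = (21 − 6) − 13 = 2, and the invariant factors of ∂_2 are all 1, so H_1 = Z^2.
  H_2: rank ker ∂_2 − rank ∂_3 = (14 − 13) − 0 = 1, and there is no ∂_3, so H_2 = Z.

As a check, the Euler characteristic is 7 − 21 + 14 = 0, which agrees with 1 − 2 + 1 = 0.
(K is a triangulation of the torus T^2.)

H_0 = Z,  H_1 = Z^2,  H_2 = Z.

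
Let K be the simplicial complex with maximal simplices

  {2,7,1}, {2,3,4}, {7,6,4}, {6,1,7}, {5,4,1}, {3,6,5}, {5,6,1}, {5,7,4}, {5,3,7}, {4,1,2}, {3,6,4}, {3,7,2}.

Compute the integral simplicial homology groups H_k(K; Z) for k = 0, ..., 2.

Take the total order 1 < 2 < 3 < 4 < 5 < 6 < 7 on the vertex set. Then K (dimension 2) consists of the simplices:

  0-simplices (7): [1], [2], [3], [4], [5], [6], [7]
  1-simplices (18): [1,2], [1,4], [1,5], [1,6], [1,7], [2,3], [2,4], [2,7], [3,4], [3,5], [3,6], [3,7], [4,5], [4,6], [4,7], [5,6], [5,7], [6,7]
  2-simplices (12): [1,2,4], [1,2,7], [1,4,5], [1,5,6], [1,6,7], [2,3,4], [2,3,7], [3,4,6], [3,5,6], [3,5,7], [4,5,7], [4,6,7]

Hence C_0 ≅ Z^7, C_1 ≅ Z^18, C_2 ≅ Z^12.

Boundary ∂_1: C_1 → C_0 maps an edge to its endpoints' difference, ∂[p,q] = q − p. For instance
  ∂[5,7] = [7] − [5].
As a 7×18 matrix over Z this has rank 6, with invariant factors (1,1,1,1,1,1).

The boundary map ∂_2: C_2 → C_1 acts by ∂[p,q,r] = [q,r] − [p,r] + [p,q]. For instance
  ∂[3,5,7] = [5,7] − [3,7] + [3,5],
  ∂[4,5,7] = [5,7] − [4,7] + [4,5].
The 18×12 boundary matrix has rank 12 and Smith normal form diag(1,1,1,1,1,1,1,1,1,1,1,2).

Now H_k = ker ∂_k / im ∂_{k+1}, so:

  H_0: rank C_0 − rank ∂_1 = 7 − 6 = 1, and the invariant factors of ∂_1 are all 1, so H_0 = Z.
  H_1: rank ker ∂_1 − rank ∂_2 = (18 − 6) − 12 = 0, and ∂_2 has invariant factor 2 > 1, so H_1 = Z/2.
  H_2: rank ker ∂_2 − rank ∂_3 = (12 − 12) − 0 = 0, and there is no ∂_3, so H_2 = 0.

As a check, the Euler characteristic is 7 − 18 + 12 = 1, which agrees with 1 − 0 + 0 = 1.

H_0 = Z,  H_1 = Z/2,  H_2 = 0.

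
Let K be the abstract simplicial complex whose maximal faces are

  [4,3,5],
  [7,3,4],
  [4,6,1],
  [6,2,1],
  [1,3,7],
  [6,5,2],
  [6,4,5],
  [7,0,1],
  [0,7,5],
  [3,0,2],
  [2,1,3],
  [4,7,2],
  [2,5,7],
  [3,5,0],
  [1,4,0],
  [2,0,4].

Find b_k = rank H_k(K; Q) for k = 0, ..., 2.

K has 8 vertices, 24 edges, 16 triangles.
rank ∂_0 = 0, rank ∂_1 = 7 ⇒ b_0 = 8 − 0 − 7 = 1; all invariant factors of ∂_1 are 1 so no torsion. So H_0 ≅ Z.
rank ∂_1 = 7, rank ∂_2 = 15 ⇒ b_1 = 24 − 7 − 15 = 2; all invariant factors of ∂_2 are 1 so no torsion. So H_1 ≅ Z^2.
rank ∂_2 = 15, rank ∂_3 = 0 ⇒ b_2 = 16 − 15 − 0 = 1. So H_2 ≅ Z.

b_0 = 1, b_1 = 2, b_2 = 1.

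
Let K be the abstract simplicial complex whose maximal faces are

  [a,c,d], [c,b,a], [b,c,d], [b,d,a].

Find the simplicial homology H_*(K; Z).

We work with the vertex ordering a < b < c < d. The simplices of K, each written with vertices in increasing order, are:

  0-simplices (4): a, b, c, d
  1-simplices (6): ab, ac, ad, bc, bd, cd
  2-simplices (4): abc, abd, acd, bcd

giving chain groups C_0 ≅ Z^4, C_1 ≅ Z^6, C_2 ≅ Z^4.

∂_1: C_1 → C_0 is given by ∂[p,q] = [q] − [p]. For instance
  ∂cd = d − c.
The resulting 4×6 matrix has rank 3, and its Smith normal form has invariant factors (1,1,1).

Boundary ∂_2: C_2 → C_1 maps a triangle to the signed sum of its edges. For instance
  ∂acd = cd − ad + ac,
  ∂abc = bc − ac + ab.
The resulting 6×4 matrix has rank 3, and its Smith normal form has invariant factors (1,1,1).

Reading off H_k = ker ∂_k / im ∂_{k+1}:

  H_0: rank C_0 − rank ∂_1 = 4 − 3 = 1, and the invariant factors of ∂_1 are all 1, so H_0 = Z.
  H_1: rank ker ∂_1 − rank ∂_2 = (6 − 3) − 3 = 0, and the invariant factors of ∂_2 are all 1, so H_1 = 0.
  H_2: rank ker ∂_2 − rank ∂_3 = (4 − 3) − 0 = 1, and there is no ∂_3, so H_2 = Z.

H_0 = Z,  H_1 = 0,  H_2 = Z.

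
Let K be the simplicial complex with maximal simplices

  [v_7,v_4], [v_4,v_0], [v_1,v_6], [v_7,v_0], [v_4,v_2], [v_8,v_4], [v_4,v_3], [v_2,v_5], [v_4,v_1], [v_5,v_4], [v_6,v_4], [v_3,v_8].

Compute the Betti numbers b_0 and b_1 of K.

K has 9 vertices, 12 edges.
rank ∂_0 = 0, rank ∂_1 = 8 ⇒ b_0 = 9 − 0 − 8 = 1; all invariant factors of ∂_1 are 1 so no torsion. So H_0 ≅ Z.
rank ∂_1 = 8, rank ∂_2 = 0 ⇒ b_1 = 12 − 8 − 0 = 4. So H_1 ≅ Z^4.

b_0 = 1, b_1 = 4.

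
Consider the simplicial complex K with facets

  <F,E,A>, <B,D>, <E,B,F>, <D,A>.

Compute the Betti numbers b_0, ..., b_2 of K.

b_0 = 1, b_1 = 1, b_2 = 0.

Take the total order A < B < D < E < F on the vertex set. Then K (dimension 2) consists of the simplices:

  0-simplices (5): A, B, D, E, F
  1-simplices (7): AD, AE, AF, BD, BE, BF, EF
  2-simplices (2): AEF, BEF

so the chain groups are C_0 ≅ Z^5, C_1 ≅ Z^7, C_2 ≅ Z^2.

∂_1: C_1 → C_0 is given by ∂[p,q] = [q] − [p].
The 5×7 boundary matrix has rank 4 and Smith normal form diag(1,1,1,1).

∂_2: C_2 → C_1 acts by ∂[p,q,r] = [q,r] − [p,r] + [p,q]. For instance
  ∂AEF = EF − AF + AE,
  ∂BEF = EF − BF + BE.
The resulting 7×2 matrix has rank 2, and its Smith normal form has invariant factors (1,1).

Reading off H_k = ker ∂_k / im ∂_{k+1}:

  H_0: rank C_0 − rank ∂_1 = 5 − 4 = 1, and the invariant factors of ∂_1 are all 1, so H_0 ≅ Z.
  H_1: rank ker ∂_1 − rank ∂_2 = (7 − 4) − 2 = 1, and the invariant factors of ∂_2 are all 1, so H_1 ≅ Z.
  H_2: rank ker ∂_2 − rank ∂_3 = (2 − 2) − 0 = 0, and there is no ∂_3, so H_2 ≅ 0.

Hence the Betti numbers are b_0 = 1, b_1 = 1, b_2 = 0.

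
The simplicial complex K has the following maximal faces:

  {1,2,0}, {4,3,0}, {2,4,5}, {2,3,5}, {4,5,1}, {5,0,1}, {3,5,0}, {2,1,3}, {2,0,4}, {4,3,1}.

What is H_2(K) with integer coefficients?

Order the vertices as 0 < 1 < 2 < 3 < 4 < 5. Listing each simplex with vertices in this order, K has dimension 2 with simplices:

  0-simplices (6): [0], [1], [2], [3], [4], [5]
  1-simplices (15): [0,1], [0,2], [0,3], [0,4], [0,5], [1,2], [1,3], [1,4], [1,5], [2,3], [2,4], [2,5], [3,4], [3,5], [4,5]
  2-simplices (10): [0,1,2], [0,1,5], [0,2,4], [0,3,4], [0,3,5], [1,2,3], [1,3,4], [1,4,5], [2,3,5], [2,4,5]

Hence C_0 ≅ Z^6, C_1 ≅ Z^15, C_2 ≅ Z^10.

∂_1: C_1 → C_0 maps an edge to its endpoints' difference, ∂[p,q] = q − p. For instance
  ∂[3,4] = [4] − [3].
The 6×15 boundary matrix has rank 5 and Smith normal form diag(1,1,1,1,1).

Boundary ∂_2: C_2 → C_1 acts by ∂[p,q,r] = [q,r] − [p,r] + [p,q]. For instance
  ∂[1,4,5] = [4,5] − [1,5] + [1,4],
  ∂[0,1,5] = [1,5] − [0,5] + [0,1].
This gives a 15×10 integer matrix of rank 10; reducing to Smith normal form yields diagonal entries (1,1,1,1,1,1,1,1,1,2).

Reading off H_k = ker ∂_k / im ∂_{k+1}:

  H_2: rank ker ∂_2 − rank ∂_3 = (10 − 10) − 0 = 0, and there is no ∂_3, so H_2 = 0.

H_2 = 0.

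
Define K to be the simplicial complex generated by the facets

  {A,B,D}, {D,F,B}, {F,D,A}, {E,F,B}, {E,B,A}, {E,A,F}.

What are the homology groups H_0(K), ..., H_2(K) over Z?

We work with the vertex ordering A < B < D < E < F. The simplices of K, each written with vertices in increasing order, are:

  0-simplices (5): A, B, D, E, F
  1-simplices (9): AB, AD, AE, AF, BD, BE, BF, DF, EF
  2-simplices (6): ABD, ABE, ADF, AEF, BDF, BEF

Hence C_0 ≅ Z^5, C_1 ≅ Z^9, C_2 ≅ Z^6.

The boundary map ∂_1: C_1 → C_0 sends each edge [p,q] (with p < q) to q − p. For instance
  ∂AF = F − A.
This gives a 5×9 integer matrix of rank 4; reducing to Smith normal form yields diagonal entries (1,1,1,1).

Boundary ∂_2: C_2 → C_1 maps a triangle to the signed sum of its edges. For instance
  ∂ABE = BE − AE + AB,
  ∂ADF = DF − AF + AD.
This gives a 9×6 integer matrix of rank 5; reducing to Smith normal form yields diagonal entries (1,1,1,1,1).

Now H_k = ker ∂_k / im ∂_{k+1}, so:

  H_0: rank C_0 − rank ∂_1 = 5 − 4 = 1, and the invariant factors of ∂_1 are all 1, so H_0 = Z.
  H_1: rank ker ∂_1 − rank ∂_2 = (9 − 4) − 5 = 0, and the invariant factors of ∂_2 are all 1, so H_1 = 0.
  H_2: rank ker ∂_2 − rank ∂_3 = (6 − 5) − 0 = 1, and there is no ∂_3, so H_2 = Z.

As a check, the Euler characteristic is 5 − 9 + 6 = 2, which agrees with 1 − 0 + 1 = 2.

H_0 = Z,  H_1 = 0,  H_2 = Z.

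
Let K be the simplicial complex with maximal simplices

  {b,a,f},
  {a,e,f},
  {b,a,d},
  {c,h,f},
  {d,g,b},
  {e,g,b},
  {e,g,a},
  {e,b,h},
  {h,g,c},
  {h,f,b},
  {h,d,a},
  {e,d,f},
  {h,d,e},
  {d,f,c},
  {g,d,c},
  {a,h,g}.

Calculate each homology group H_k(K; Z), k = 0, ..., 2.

We work with the vertex ordering a < b < c < d < e < f < g < h. The simplices of K, each written with vertices in increasing order, are:

  0-simplices (8): a, b, c, d, e, f, g, h
  1-simplices (24): ab, ad, ae, af, ag, ah, bd, be, bf, bg, bh, cd, cf, cg, ch, de, df, dg, dh, ef, eg, eh, fh, gh
  2-simplices (16): abd, abf, adh, aef, aeg, agh, bdg, beg, beh, bfh, cdf, cdg, cfh, cgh, def, deh

giving chain groups C_0 ≅ Z^8, C_1 ≅ Z^24, C_2 ≅ Z^16.

Boundary ∂_1: C_1 → C_0 maps an edge to its endpoints' difference, ∂[p,q] = q − p. For instance
  ∂ah = h − a.
As a 8×24 matrix over Z this has rank 7, with invariant factors (1,1,1,1,1,1,1).

Boundary ∂_2: C_2 → C_1 sends each 2-simplex [p,q,r] to [q,r] − [p,r] + [p,q]. For instance
  ∂abd = bd − ad + ab,
  ∂aef = ef − af + ae.
The resulting 24×16 matrix has rank 15, and its Smith normal form has invariant factors (1,1,1,1,1,1,1,1,1,1,1,1,1,1,1).

Reading off H_k = ker ∂_k / im ∂_{k+1}:

  H_0: rank C_0 − rank ∂_1 = 8 − 7 = 1, and the invariant factors of ∂_1 are all 1, so H_0 ≅ Z.
  H_1: rank ker ∂_1 − rank ∂_2 = (24 − 7) − 15 = 2, and the invariant factors of ∂_2 are all 1, so H_1 ≅ Z^2.
  H_2: rank ker ∂_2 − rank ∂_3 = (16 − 15) − 0 = 1, and there is no ∂_3, so H_2 ≅ Z.

H_0 ≅ Z,  H_1 ≅ Z^2,  H_2 ≅ Z.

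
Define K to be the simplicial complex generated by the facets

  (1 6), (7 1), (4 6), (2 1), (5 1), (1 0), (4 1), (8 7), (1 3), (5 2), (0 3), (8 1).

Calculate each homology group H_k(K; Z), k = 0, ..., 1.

H_0 ≅ Z,  H_1 ≅ Z^4.

Order the vertices as 0 < 1 < 2 < 3 < 4 < 5 < 6 < 7 < 8. Listing each simplex with vertices in this order, K has dimension 1 with simplices:

  0-simplices (9): [0], [1], [2], [3], [4], [5], [6], [7], [8]
  1-simplices (12): [0,1], [0,3], [1,2], [1,3], [1,4], [1,5], [1,6], [1,7], [1,8], [2,5], [4,6], [7,8]

Hence C_0 ≅ Z^9, C_1 ≅ Z^12.

∂_1: C_1 → C_0 is given by ∂[p,q] = [q] − [p]. For instance
  ∂[7,8] = [8] − [7].
The 9×12 boundary matrix has rank 8 and Smith normal form diag(1,1,1,1,1,1,1,1).

Now H_k = ker ∂_k / im ∂_{k+1}, so:

  H_0: rank C_0 − rank ∂_1 = 9 − 8 = 1, and the invariant factors of ∂_1 are all 1, so H_0 = Z.
  H_1: rank ker ∂_1 − rank ∂_2 = (12 − 8) − 0 = 4, and there is no ∂_2, so H_1 = Z^4.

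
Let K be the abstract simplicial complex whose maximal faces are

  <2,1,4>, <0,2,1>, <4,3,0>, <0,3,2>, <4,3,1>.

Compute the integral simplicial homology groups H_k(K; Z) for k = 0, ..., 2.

Take the total order 0 < 1 < 2 < 3 < 4 on the vertex set. Then K (dimension 2) consists of the simplices:

  0-simplices (5): [0], [1], [2], [3], [4]
  1-simplices (10): [0,1], [0,2], [0,3], [0,4], [1,2], [1,3], [1,4], [2,3], [2,4], [3,4]
  2-simplices (5): [0,1,2], [0,2,3], [0,3,4], [1,2,4], [1,3,4]

so the chain groups are C_0 ≅ Z^5, C_1 ≅ Z^10, C_2 ≅ Z^5.

The boundary map ∂_1: C_1 → C_0 maps an edge to its endpoints' difference, ∂[p,q] = q − p. For instance
  ∂[2,4] = [4] − [2].
As a 5×10 matrix over Z this has rank 4, with invariant factors (1,1,1,1).

The boundary map ∂_2: C_2 → C_1 maps a triangle to the signed sum of its edges. For instance
  ∂[0,3,4] = [3,4] − [0,4] + [0,3],
  ∂[0,2,3] = [2,3] − [0,3] + [0,2].
The 10×5 boundary matrix has rank 5 and Smith normal form diag(1,1,1,1,1).

From H_k ≅ ker(∂_k) / im(∂_{k+1}) we obtain:

  H_0: rank C_0 − rank ∂_1 = 5 − 4 = 1, and the invariant factors of ∂_1 are all 1, so H_0 = Z.
  H_1: rank ker ∂_1 − rank ∂_2 = (10 − 4) − 5 = 1, and the invariant factors of ∂_2 are all 1, so H_1 = Z.
  H_2: rank ker ∂_2 − rank ∂_3 = (5 − 5) − 0 = 0, and there is no ∂_3, so H_2 = 0.

H_0 ≅ Z,  H_1 ≅ Z,  H_2 = 0.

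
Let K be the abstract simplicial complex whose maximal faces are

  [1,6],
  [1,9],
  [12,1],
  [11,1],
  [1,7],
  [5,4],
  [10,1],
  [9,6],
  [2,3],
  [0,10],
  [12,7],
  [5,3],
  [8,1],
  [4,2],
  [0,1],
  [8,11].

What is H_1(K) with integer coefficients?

H_1 ≅ Z^5.

Order the vertices as 0 < 1 < 2 < 3 < 4 < 5 < 6 < 7 < 8 < 9 < 10 < 11 < 12. Listing each simplex with vertices in this order, K has dimension 1 with simplices:

  0-simplices (13): [0], [1], [2], [3], [4], [5], [6], [7], [8], [9], [10], [11], [12]
  1-simplices (16): [0,1], [0,10], [1,6], [1,7], [1,8], [1,9], [1,10], [1,11], [1,12], [2,3], [2,4], [3,5], [4,5], [6,9], [7,12], [8,11]

Hence C_0 ≅ Z^13, C_1 ≅ Z^16.

Boundary ∂_1: C_1 → C_0 sends each edge [p,q] (with p < q) to q − p.
The resulting 13×16 matrix has rank 11, and its Smith normal form has invariant factors (1,1,1,1,1,1,1,1,1,1,1).

Reading off H_k = ker ∂_k / im ∂_{k+1}:

  H_1: rank ker ∂_1 − rank ∂_2 = (16 − 11) − 0 = 5, and there is no ∂_2, so H_1 = Z^5.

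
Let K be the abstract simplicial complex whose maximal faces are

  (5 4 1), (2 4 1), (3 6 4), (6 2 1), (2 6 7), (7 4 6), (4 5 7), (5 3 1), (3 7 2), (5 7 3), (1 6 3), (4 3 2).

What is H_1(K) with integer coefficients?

H_1 ≅ Z/2.

Order the vertices as 1 < 2 < 3 < 4 < 5 < 6 < 7. Listing each simplex with vertices in this order, K has dimension 2 with simplices:

  0-simplices (7): [1], [2], [3], [4], [5], [6], [7]
  1-simplices (18): [1,2], [1,3], [1,4], [1,5], [1,6], [2,3], [2,4], [2,6], [2,7], [3,4], [3,5], [3,6], [3,7], [4,5], [4,6], [4,7], [5,7], [6,7]
  2-simplices (12): [1,2,4], [1,2,6], [1,3,5], [1,3,6], [1,4,5], [2,3,4], [2,3,7], [2,6,7], [3,4,6], [3,5,7], [4,5,7], [4,6,7]

so the chain groups are C_0 ≅ Z^7, C_1 ≅ Z^18, C_2 ≅ Z^12.

Boundary ∂_1: C_1 → C_0 is given by ∂[p,q] = [q] − [p]. For instance
  ∂[5,7] = [7] − [5].
This gives a 7×18 integer matrix of rank 6; reducing to Smith normal form yields diagonal entries (1,1,1,1,1,1).

∂_2: C_2 → C_1 maps a triangle to the signed sum of its edges. For instance
  ∂[1,4,5] = [4,5] − [1,5] + [1,4],
  ∂[1,3,6] = [3,6] − [1,6] + [1,3].
The resulting 18×12 matrix has rank 12, and its Smith normal form has invariant factors (1,1,1,1,1,1,1,1,1,1,1,2).

Reading off H_k = ker ∂_k / im ∂_{k+1}:

  H_1: rank ker ∂_1 − rank ∂_2 = (18 − 6) − 12 = 0, and ∂_2 has invariant factor 2 > 1, so H_1 ≅ Z/2.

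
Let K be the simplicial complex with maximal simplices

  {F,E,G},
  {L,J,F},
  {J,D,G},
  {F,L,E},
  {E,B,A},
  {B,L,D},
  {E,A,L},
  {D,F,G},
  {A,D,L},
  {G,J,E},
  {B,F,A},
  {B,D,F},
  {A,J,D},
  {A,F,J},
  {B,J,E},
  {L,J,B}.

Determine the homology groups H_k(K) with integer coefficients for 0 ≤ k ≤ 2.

H_0 ≅ Z,  H_1 ≅ Z^2,  H_2 ≅ Z.

Fix the vertex order A < B < D < E < F < G < J < L and write every simplex with vertices in increasing order. Then dim K = 2 and the simplices of K are:

  0-simplices (8): A, B, D, E, F, G, J, L
  1-simplices (24): AB, AD, AE, AF, AJ, AL, BD, BE, BF, BJ, BL, DF, DG, DJ, DL, EF, EG, EJ, EL, FG, FJ, FL, GJ, JL
  2-simplices (16): ABE, ABF, ADJ, ADL, AEL, AFJ, BDF, BDL, BEJ, BJL, DFG, DGJ, EFG, EFL, EGJ, FJL

giving chain groups C_0 ≅ Z^8, C_1 ≅ Z^24, C_2 ≅ Z^16.

∂_1: C_1 → C_0 sends each edge [p,q] (with p < q) to q − p.
The resulting 8×24 matrix has rank 7, and its Smith normal form has invariant factors (1,1,1,1,1,1,1).

Boundary ∂_2: C_2 → C_1 maps a triangle to the signed sum of its edges. For instance
  ∂BDL = DL − BL + BD,
  ∂EFL = FL − EL + EF.
The resulting 24×16 matrix has rank 15, and its Smith normal form has invariant factors (1,1,1,1,1,1,1,1,1,1,1,1,1,1,1).

Reading off H_k = ker ∂_k / im ∂_{k+1}:

  H_0: rank C_0 − rank ∂_1 = 8 − 7 = 1, and the invariant factors of ∂_1 are all 1, so H_0 = Z.
  H_1: rank ker ∂_1 − rank ∂_2 = (24 − 7) − 15 = 2, and the invariant factors of ∂_2 are all 1, so H_1 = Z^2.
  H_2: rank ker ∂_2 − rank ∂_3 = (16 − 15) − 0 = 1, and there is no ∂_3, so H_2 = Z.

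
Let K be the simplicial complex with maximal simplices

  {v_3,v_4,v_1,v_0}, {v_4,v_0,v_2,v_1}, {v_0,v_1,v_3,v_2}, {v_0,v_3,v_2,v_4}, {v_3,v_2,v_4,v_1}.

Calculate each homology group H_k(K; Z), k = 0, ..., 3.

H_0 = Z,  H_1 = 0,  H_2 = 0,  H_3 = Z.

We work with the vertex ordering v_0 < v_1 < v_2 < v_3 < v_4. The simplices of K, each written with vertices in increasing order, are:

  0-simplices (5): [v_0], [v_1], [v_2], [v_3], [v_4]
  1-simplices (10): [v_0,v_1], [v_0,v_2], [v_0,v_3], [v_0,v_4], [v_1,v_2], [v_1,v_3], [v_1,v_4], [v_2,v_3], [v_2,v_4], [v_3,v_4]
  2-simplices (10): [v_0,v_1,v_2], [v_0,v_1,v_3], [v_0,v_1,v_4], [v_0,v_2,v_3], [v_0,v_2,v_4], [v_0,v_3,v_4], [v_1,v_2,v_3], [v_1,v_2,v_4], [v_1,v_3,v_4], [v_2,v_3,v_4]
  3-simplices (5): [v_0,v_1,v_2,v_3], [v_0,v_1,v_2,v_4], [v_0,v_1,v_3,v_4], [v_0,v_2,v_3,v_4], [v_1,v_2,v_3,v_4]

so the chain groups are C_0 ≅ Z^5, C_1 ≅ Z^10, C_2 ≅ Z^10, C_3 ≅ Z^5.

The boundary map ∂_1: C_1 → C_0 is given by ∂[p,q] = [q] − [p]. For instance
  ∂[v_1,v_3] = [v_3] − [v_1].
As a 5×10 matrix over Z this has rank 4, with invariant factors (1,1,1,1).

Boundary ∂_2: C_2 → C_1 maps a triangle to the signed sum of its edges. For instance
  ∂[v_0,v_1,v_2] = [v_1,v_2] − [v_0,v_2] + [v_0,v_1],
  ∂[v_0,v_3,v_4] = [v_3,v_4] − [v_0,v_4] + [v_0,v_3].
As a 10×10 matrix over Z this has rank 6, with invariant factors (1,1,1,1,1,1).

∂_3: C_3 → C_2 sends each 3-simplex σ to the alternating sum Σ_i (−1)^i (σ with its i-th vertex removed). For instance
  ∂[v_0,v_1,v_3,v_4] = [v_1,v_3,v_4] − [v_0,v_3,v_4] + [v_0,v_1,v_4] − [v_0,v_1,v_3],
  ∂[v_0,v_1,v_2,v_3] = [v_1,v_2,v_3] − [v_0,v_2,v_3] + [v_0,v_1,v_3] − [v_0,v_1,v_2].
The 10×5 boundary matrix has rank 4 and Smith normal form diag(1,1,1,1).

Now H_k = ker ∂_k / im ∂_{k+1}, so:

  H_0: rank C_0 − rank ∂_1 = 5 − 4 = 1, and the invariant factors of ∂_1 are all 1, so H_0 ≅ Z.
  H_1: rank ker ∂_1 − rank ∂_2 = (10 − 4) − 6 = 0, and the invariant factors of ∂_2 are all 1, so H_1 ≅ 0.
  H_2: rank ker ∂_2 − rank ∂_3 = (10 − 6) − 4 = 0, and the invariant factors of ∂_3 are all 1, so H_2 ≅ 0.
  H_3: rank ker ∂_3 − rank ∂_4 = (5 − 4) − 0 = 1, and there is no ∂_4, so H_3 ≅ Z.

(K is a triangulation of the 3-sphere S^3.)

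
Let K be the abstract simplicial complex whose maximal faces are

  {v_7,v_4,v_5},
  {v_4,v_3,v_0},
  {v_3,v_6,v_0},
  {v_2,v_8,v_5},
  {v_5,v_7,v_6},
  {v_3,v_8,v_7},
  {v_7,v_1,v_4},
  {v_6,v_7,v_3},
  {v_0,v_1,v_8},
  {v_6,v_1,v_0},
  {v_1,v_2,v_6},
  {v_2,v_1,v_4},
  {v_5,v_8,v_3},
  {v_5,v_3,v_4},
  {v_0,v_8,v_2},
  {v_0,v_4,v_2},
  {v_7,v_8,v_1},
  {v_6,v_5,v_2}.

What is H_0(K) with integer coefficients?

Fix the vertex order v_0 < v_1 < v_2 < v_3 < v_4 < v_5 < v_6 < v_7 < v_8 and write every simplex with vertices in increasing order. Then dim K = 2 and the simplices of K are:

  0-simplices (9): [v_0], [v_1], [v_2], [v_3], [v_4], [v_5], [v_6], [v_7], [v_8]
  1-simplices (27): (27 of them)
  2-simplices (18): (18 of them)

so the chain groups are C_0 ≅ Z^9, C_1 ≅ Z^27, C_2 ≅ Z^18.

∂_1: C_1 → C_0 sends each edge [p,q] (with p < q) to q − p. For instance
  ∂[v_0,v_1] = [v_1] − [v_0].
As a 9×27 matrix over Z this has rank 8, with invariant factors (1,1,1,1,1,1,1,1).

∂_2: C_2 → C_1 sends each 2-simplex [p,q,r] to [q,r] − [p,r] + [p,q]. For instance
  ∂[v_0,v_2,v_4] = [v_2,v_4] − [v_0,v_4] + [v_0,v_2],
  ∂[v_0,v_2,v_8] = [v_2,v_8] − [v_0,v_8] + [v_0,v_2].
The 27×18 boundary matrix has rank 18 and Smith normal form diag(1,1,1,1,1,1,1,1,1,1,1,1,1,1,1,1,1,2).

From H_k ≅ ker(∂_k) / im(∂_{k+1}) we obtain:

  H_0: rank C_0 − rank ∂_1 = 9 − 8 = 1, and the invariant factors of ∂_1 are all 1, so H_0 ≅ Z.

H_0 = Z.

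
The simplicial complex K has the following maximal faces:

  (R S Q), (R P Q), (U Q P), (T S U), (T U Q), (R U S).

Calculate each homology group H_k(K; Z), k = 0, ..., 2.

Fix the vertex order P < Q < R < S < T < U and write every simplex with vertices in increasing order. Then dim K = 2 and the simplices of K are:

  0-simplices (6): P, Q, R, S, T, U
  1-simplices (12): PQ, PR, PU, QR, QS, QT, QU, RS, RU, ST, SU, TU
  2-simplices (6): PQR, PQU, QRS, QTU, RSU, STU

giving chain groups C_0 ≅ Z^6, C_1 ≅ Z^12, C_2 ≅ Z^6.

Boundary ∂_1: C_1 → C_0 is given by ∂[p,q] = [q] − [p]. For instance
  ∂PU = U − P.
As a 6×12 matrix over Z this has rank 5, with invariant factors (1,1,1,1,1).

∂_2: C_2 → C_1 sends each 2-simplex [p,q,r] to [q,r] − [p,r] + [p,q]. For instance
  ∂QTU = TU − QU + QT,
  ∂PQR = QR − PR + PQ.
The 12×6 boundary matrix has rank 6 and Smith normal form diag(1,1,1,1,1,1).

Computing H_k = (kernel of ∂_k) / (image of ∂_{k+1}):

  H_0: rank C_0 − rank ∂_1 = 6 − 5 = 1, and the invariant factors of ∂_1 are all 1, so H_0 = Z.
  H_1: rank ker ∂_1 − rank ∂_2 = (12 − 5) − 6 = 1, and the invariant factors of ∂_2 are all 1, so H_1 = Z.
  H_2: rank ker ∂_2 − rank ∂_3 = (6 − 6) − 0 = 0, and there is no ∂_3, so H_2 = 0.

(K is a triangulation of the cylinder S^1 x I.)

H_0 ≅ Z,  H_1 ≅ Z,  H_2 = 0.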